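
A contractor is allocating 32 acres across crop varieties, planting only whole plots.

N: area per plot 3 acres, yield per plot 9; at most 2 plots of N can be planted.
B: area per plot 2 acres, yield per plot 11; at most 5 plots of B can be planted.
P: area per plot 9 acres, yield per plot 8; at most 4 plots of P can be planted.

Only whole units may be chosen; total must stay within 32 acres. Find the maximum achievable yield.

Take 2×N, 5×B, and 1×P: area 25 ≤ 32, yield 2·9 + 5·11 + 1·8 = 81.
B has the best ratio (11/2) and is taken to its limit of 5; remaining capacity is filled optimally with the others.

81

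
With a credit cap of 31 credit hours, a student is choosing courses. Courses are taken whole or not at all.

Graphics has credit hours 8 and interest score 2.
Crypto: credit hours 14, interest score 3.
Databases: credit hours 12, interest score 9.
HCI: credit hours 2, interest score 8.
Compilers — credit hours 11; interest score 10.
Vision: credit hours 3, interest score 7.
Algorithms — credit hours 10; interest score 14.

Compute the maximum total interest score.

Treat it as a binary knapsack problem.
Databases + HCI + Vision + Algorithms: credit hours 12 + 2 + 3 + 10 = 27 ≤ 31, interest score 9 + 8 + 7 + 14 = 38.
HCI + Compilers + Vision + Algorithms: credit hours 2 + 11 + 3 + 10 = 26 ≤ 31, interest score 8 + 10 + 7 + 14 = 39.
Best is HCI, Compilers, Vision, and Algorithms with total interest score 39.

39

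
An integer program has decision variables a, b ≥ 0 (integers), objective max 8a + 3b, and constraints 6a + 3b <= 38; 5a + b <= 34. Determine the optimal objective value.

48

Relaxing integrality, the LP optimum is 50.67 at (a,b) = (6.33, 0), which is not an integer point.
(a,b)=(6,0): 6·6+3·0=36≤38, 5·6+1·0=30≤34, objective 48.
(a,b)=(5,1): 6·5+3·1=33≤38, 5·5+1·1=26≤34, objective 43.
(a,b)=(5,0): 6·5+3·0=30≤38, 5·5+1·0=25≤34, objective 40.
No feasible integer point exceeds 48.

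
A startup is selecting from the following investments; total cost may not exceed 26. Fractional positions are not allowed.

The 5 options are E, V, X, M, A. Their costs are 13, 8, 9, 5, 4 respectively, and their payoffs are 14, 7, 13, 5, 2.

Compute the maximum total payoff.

Allowing fractional choices, the relaxed optimum would be about 31.0, but investments are indivisible.
E + X: cost 13 + 9 = 22 ≤ 26, payoff 14 + 13 = 27.
E + X + A: cost 13 + 9 + 4 = 26 ≤ 26, payoff 14 + 13 + 2 = 29.
V + X + M + A: cost 8 + 9 + 5 + 4 = 26 ≤ 26, payoff 7 + 13 + 5 + 2 = 27.
Best is E, X, and A with total payoff 29.

29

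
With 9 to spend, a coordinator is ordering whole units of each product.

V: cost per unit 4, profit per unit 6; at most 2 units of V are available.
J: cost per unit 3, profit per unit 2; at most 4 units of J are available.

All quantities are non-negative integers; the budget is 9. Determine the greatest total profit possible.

12

V has the best ratio (6/4); taking only V gives at most 2×6 = 12 (stopped by the cost limit).
Optimal: 2×V: cost 8 ≤ 9, profit 2·6 = 12.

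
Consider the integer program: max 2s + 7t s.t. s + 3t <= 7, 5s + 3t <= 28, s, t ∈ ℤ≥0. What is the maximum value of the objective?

16

(s,t)=(1,2): 1·1+3·2=7≤7, 5·1+3·2=11≤28, objective 16.
(s,t)=(0,2): 1·0+3·2=6≤7, 5·0+3·2=6≤28, objective 14.
(s,t)=(2,1): 1·2+3·1=5≤7, 5·2+3·1=13≤28, objective 11.
No feasible integer point exceeds 16.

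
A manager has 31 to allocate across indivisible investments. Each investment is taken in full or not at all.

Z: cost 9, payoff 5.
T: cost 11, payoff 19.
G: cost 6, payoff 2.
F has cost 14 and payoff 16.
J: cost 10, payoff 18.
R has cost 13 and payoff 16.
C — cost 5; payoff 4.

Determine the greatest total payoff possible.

42

T + G + J: cost 11 + 6 + 10 = 27 ≤ 31, payoff 19 + 2 + 18 = 39.
Z + T + J: cost 9 + 11 + 10 = 30 ≤ 31, payoff 5 + 19 + 18 = 42.
T + J + C: cost 11 + 10 + 5 = 26 ≤ 31, payoff 19 + 18 + 4 = 41.
Best is Z, T, and J with total payoff 42.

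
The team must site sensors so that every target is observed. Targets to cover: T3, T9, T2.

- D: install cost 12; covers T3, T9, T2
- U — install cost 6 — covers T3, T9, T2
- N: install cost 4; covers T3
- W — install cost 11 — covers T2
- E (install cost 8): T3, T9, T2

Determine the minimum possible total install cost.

6

U alone covers T3, T9, T2 — every target.
Total install cost: 6.
No cover costs less than 6.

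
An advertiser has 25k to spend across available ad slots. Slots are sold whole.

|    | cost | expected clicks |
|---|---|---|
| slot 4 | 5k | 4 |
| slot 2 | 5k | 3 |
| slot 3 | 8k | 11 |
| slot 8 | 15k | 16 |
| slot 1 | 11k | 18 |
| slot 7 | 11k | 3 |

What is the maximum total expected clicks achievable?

33

This is an integer program with binary decision variables.
Allowing fractional choices, the relaxed optimum would be about 35.4, but ad slots are indivisible.
slot 4 + slot 3 + slot 1: cost 5 + 8 + 11 = 24 ≤ 25, expected clicks 4 + 11 + 18 = 33.
slot 3 + slot 1: cost 8 + 11 = 19 ≤ 25, expected clicks 11 + 18 = 29.
slot 2 + slot 3 + slot 1: cost 5 + 8 + 11 = 24 ≤ 25, expected clicks 3 + 11 + 18 = 32.
Best is slot 4, slot 3, and slot 1 with total expected clicks 33.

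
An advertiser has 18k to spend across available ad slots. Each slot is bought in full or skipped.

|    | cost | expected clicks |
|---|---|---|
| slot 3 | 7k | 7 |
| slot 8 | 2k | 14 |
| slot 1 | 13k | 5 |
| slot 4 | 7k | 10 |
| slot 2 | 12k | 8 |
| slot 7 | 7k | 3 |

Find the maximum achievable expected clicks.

31

slot 3 + slot 8 + slot 4: cost 7 + 2 + 7 = 16 ≤ 18, expected clicks 7 + 14 + 10 = 31.
slot 8 + slot 4 + slot 7: cost 2 + 7 + 7 = 16 ≤ 18, expected clicks 14 + 10 + 3 = 27.
Best is slot 3, slot 8, and slot 4 with total expected clicks 31.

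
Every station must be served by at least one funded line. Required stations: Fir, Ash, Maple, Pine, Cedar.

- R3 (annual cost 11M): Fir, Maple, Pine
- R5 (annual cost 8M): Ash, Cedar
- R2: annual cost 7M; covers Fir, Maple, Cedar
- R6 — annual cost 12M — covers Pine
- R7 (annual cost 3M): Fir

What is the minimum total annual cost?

19

Choose R3 and R5: together they cover Fir, Ash, Maple, Pine, Cedar — every station.
Total annual cost: 11 + 8 = 19.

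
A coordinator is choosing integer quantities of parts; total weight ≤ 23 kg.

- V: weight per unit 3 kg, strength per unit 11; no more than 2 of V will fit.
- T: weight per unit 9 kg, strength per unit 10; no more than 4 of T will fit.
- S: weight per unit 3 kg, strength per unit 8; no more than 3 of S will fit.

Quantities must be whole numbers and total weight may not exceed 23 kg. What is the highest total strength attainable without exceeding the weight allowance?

48

This is a bounded integer knapsack.
2×V and 3×S: weight 15 ≤ 23, strength 2·11 + 3·8 = 46.
2×V, 1×T, and 2×S: weight 21 ≤ 23, strength 2·11 + 1·10 + 2·8 = 48.
Best is 48.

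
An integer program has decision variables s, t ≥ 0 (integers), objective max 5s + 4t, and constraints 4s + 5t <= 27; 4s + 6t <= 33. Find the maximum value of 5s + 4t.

(s,t)=(6,0) is feasible, giving 30.
(s,t)=(5,1) is feasible, giving 29.
(s,t)=(5,0) is feasible, giving 25.
Maximum is 30 at (s,t)=(6,0).

30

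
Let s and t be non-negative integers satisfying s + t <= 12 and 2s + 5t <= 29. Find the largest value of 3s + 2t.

(s,t)=(12,0) is feasible, giving 36.
(s,t)=(11,1) is feasible, giving 35.
No feasible integer point exceeds 36.

36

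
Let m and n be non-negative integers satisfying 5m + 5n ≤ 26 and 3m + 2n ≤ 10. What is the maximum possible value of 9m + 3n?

27

(m,n)=(3,0): 5·3+5·0=15≤26, 3·3+2·0=9≤10, objective 27.
(m,n)=(2,1): 5·2+5·1=15≤26, 3·2+2·1=8≤10, objective 21.
(m,n)=(2,0): 5·2+5·0=10≤26, 3·2+2·0=6≤10, objective 18.
No feasible integer point exceeds 27.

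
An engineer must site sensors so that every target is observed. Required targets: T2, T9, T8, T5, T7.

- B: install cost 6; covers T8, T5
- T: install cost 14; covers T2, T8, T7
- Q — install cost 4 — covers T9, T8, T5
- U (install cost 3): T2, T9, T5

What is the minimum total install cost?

17

The greedy cost-per-new-target heuristic would pick U, Q, and T for 21, but a cheaper cover exists.
Choose T and U: together they cover T2, T9, T8, T5, T7 — every target.
Total install cost: 14 + 3 = 17.
No cover costs less than 17.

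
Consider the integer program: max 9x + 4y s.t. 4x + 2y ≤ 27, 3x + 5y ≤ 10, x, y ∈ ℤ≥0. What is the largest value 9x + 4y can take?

27

Relaxing integrality, the LP optimum is 30.00 at (x,y) = (3.33, 0), which is not an integer point.
(x,y)=(3,0): 4·3+2·0=12≤27, 3·3+5·0=9≤10, objective 27.
(x,y)=(2,0): 4·2+2·0=8≤27, 3·2+5·0=6≤10, objective 18.
The best lattice point is (3,0), giving 27.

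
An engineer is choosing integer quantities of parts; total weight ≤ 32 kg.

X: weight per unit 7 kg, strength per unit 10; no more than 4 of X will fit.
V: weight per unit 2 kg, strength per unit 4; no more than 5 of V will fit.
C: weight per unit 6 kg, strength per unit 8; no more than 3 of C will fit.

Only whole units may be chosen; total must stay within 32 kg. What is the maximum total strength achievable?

50

V has the best ratio (4/2); taking only V gives at most 5×4 = 20 (stopped by the supply cap of 5).
Mixing does better — 3×X and 5×V: weight 31 ≤ 32, strength 3·10 + 5·4 = 50.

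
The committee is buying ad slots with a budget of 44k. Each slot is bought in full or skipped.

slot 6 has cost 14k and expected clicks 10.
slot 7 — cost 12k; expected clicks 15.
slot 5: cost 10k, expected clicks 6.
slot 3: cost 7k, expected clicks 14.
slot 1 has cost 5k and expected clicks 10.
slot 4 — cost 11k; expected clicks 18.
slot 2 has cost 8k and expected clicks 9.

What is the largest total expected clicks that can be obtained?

66

Treat it as a binary knapsack problem.
Allowing fractional choices, the relaxed optimum would be about 66.7, but ad slots are indivisible.
slot 7 + slot 3 + slot 1 + slot 4 + slot 2: cost 12 + 7 + 5 + 11 + 8 = 43 ≤ 44, expected clicks 15 + 14 + 10 + 18 + 9 = 66.
slot 7 + slot 3 + slot 1 + slot 4: cost 12 + 7 + 5 + 11 = 35 ≤ 44, expected clicks 15 + 14 + 10 + 18 = 57.
Best is slot 7, slot 3, slot 1, slot 4, and slot 2 with total expected clicks 66.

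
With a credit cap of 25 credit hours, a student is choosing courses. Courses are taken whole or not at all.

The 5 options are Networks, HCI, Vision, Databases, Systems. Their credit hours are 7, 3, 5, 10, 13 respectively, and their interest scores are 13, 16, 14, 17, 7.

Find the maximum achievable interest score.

Networks + HCI + Databases: credit hours 7 + 3 + 10 = 20 ≤ 25, interest score 13 + 16 + 17 = 46.
HCI + Vision + Databases: credit hours 3 + 5 + 10 = 18 ≤ 25, interest score 16 + 14 + 17 = 47.
Networks + HCI + Vision + Databases: credit hours 7 + 3 + 5 + 10 = 25 ≤ 25, interest score 13 + 16 + 14 + 17 = 60.
Best is Networks, HCI, Vision, and Databases with total interest score 60.

60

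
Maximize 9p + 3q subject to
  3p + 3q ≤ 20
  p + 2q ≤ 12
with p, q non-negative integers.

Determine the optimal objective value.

54

The continuous relaxation peaks at (6.67, 0) with value 60.00; rounding to a feasible lattice point costs some objective.
(p,q)=(6,0): 3·6+3·0=18≤20, 1·6+2·0=6≤12, objective 54.
(p,q)=(5,1): 3·5+3·1=18≤20, 1·5+2·1=7≤12, objective 48.
The best lattice point is (6,0), giving 54.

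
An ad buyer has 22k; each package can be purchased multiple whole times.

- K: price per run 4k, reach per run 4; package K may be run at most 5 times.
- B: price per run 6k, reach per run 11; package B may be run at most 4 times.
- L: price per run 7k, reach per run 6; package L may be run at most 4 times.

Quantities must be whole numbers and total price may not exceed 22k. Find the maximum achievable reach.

1×K and 3×B: price 22 ≤ 22, reach 1·4 + 3·11 = 37.
3×B: price 18 ≤ 22, reach 3·11 = 33.
Best is 37.

37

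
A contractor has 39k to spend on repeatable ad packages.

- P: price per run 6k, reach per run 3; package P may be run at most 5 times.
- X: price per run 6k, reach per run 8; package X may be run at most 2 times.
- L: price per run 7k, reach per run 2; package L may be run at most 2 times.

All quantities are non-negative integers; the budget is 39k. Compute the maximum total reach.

X has the best ratio (8/6); taking only X gives at most 2×8 = 16 (stopped by the supply cap of 2).
Mixing does better — 4×P and 2×X: price 36 ≤ 39, reach 4·3 + 2·8 = 28.

28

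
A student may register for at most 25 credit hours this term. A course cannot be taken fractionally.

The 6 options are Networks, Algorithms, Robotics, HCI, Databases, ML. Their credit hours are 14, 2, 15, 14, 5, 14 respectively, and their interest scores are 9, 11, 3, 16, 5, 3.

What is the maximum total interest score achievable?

32

Take Algorithms, HCI, and Databases: credit hours 2 + 14 + 5 = 21 ≤ 25, interest score 11 + 16 + 5 = 32.
No other feasible combination does better.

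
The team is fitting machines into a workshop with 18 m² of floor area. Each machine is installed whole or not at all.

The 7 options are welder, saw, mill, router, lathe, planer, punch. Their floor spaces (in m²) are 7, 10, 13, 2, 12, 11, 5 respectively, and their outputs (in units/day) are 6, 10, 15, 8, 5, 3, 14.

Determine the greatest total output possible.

32

Take saw, router, and punch: floor space 10 + 2 + 5 = 17 ≤ 18, output 10 + 8 + 14 = 32.
No other feasible combination does better.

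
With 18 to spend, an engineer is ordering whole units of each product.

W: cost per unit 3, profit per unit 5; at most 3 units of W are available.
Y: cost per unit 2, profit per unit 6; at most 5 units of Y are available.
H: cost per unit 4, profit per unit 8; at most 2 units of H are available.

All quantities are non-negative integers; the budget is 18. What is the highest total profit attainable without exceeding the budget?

46

5×Y and 2×H: cost 18 ≤ 18, profit 5·6 + 2·8 = 46.
1×W, 5×Y, and 1×H: cost 17 ≤ 18, profit 1·5 + 5·6 + 1·8 = 43.
Best is 46.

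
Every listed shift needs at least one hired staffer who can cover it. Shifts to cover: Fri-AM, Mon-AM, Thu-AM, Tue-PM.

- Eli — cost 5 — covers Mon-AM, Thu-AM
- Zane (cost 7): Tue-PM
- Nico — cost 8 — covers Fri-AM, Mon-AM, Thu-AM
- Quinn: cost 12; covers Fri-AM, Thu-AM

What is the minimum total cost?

This is a weighted set-cover instance.
The greedy cost-per-new-shift heuristic would pick Eli, Zane, and Nico for 20, but a cheaper cover exists.
Choose Zane and Nico: together they cover Fri-AM, Mon-AM, Thu-AM, Tue-PM — every shift.
Total cost: 7 + 8 = 15.
No cover costs less than 15.

15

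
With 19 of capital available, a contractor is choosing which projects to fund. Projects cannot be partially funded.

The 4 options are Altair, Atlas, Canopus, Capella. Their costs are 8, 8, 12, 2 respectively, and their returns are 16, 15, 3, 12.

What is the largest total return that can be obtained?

Take Altair, Atlas, and Capella: cost 8 + 8 + 2 = 18 ≤ 19, return 16 + 15 + 12 = 43.
No other feasible combination does better.

43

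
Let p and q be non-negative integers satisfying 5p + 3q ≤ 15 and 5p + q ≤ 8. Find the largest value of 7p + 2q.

The continuous relaxation peaks at (0.9, 3.5) with value 13.30; rounding to a feasible lattice point costs some objective.
(p,q)=(1,3): 5·1+3·3=14≤15, 5·1+1·3=8≤8, objective 13.
(p,q)=(1,2): 5·1+3·2=11≤15, 5·1+1·2=7≤8, objective 11.
(p,q)=(0,4): 5·0+3·4=12≤15, 5·0+1·4=4≤8, objective 8.
(p,q)=(0,3): 5·0+3·3=9≤15, 5·0+1·3=3≤8, objective 6.
No feasible integer point exceeds 13.

13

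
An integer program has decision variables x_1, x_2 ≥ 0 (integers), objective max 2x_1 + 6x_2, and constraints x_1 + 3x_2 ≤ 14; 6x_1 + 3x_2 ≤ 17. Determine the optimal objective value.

Relaxing integrality, the LP optimum is 28.00 at (x_1,x_2) = (0, 4.67), which is not an integer point.
(x_1,x_2)=(0,4): 1·0+3·4=12≤14, 6·0+3·4=12≤17, objective 24.
(x_1,x_2)=(1,3): 1·1+3·3=10≤14, 6·1+3·3=15≤17, objective 20.
(x_1,x_2)=(0,3): 1·0+3·3=9≤14, 6·0+3·3=9≤17, objective 18.
Maximum is 24 at (x_1,x_2)=(0,4).

24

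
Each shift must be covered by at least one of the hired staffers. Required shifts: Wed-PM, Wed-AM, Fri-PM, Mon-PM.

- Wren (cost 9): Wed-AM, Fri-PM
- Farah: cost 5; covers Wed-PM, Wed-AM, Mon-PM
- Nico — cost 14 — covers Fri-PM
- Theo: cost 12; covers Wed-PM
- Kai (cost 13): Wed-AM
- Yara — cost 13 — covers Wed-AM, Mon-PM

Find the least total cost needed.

14

Choose Wren and Farah: together they cover Wed-PM, Wed-AM, Fri-PM, Mon-PM — every shift.
Total cost: 9 + 5 = 14.
No cover costs less than 14.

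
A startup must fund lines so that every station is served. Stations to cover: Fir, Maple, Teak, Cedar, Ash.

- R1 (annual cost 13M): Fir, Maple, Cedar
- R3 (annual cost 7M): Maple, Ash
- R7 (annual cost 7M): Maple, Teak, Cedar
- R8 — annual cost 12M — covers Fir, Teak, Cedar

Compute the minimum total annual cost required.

This is an integer covering problem.
The greedy cost-per-new-station heuristic would pick R7, R3, and R8 for 26, but a cheaper cover exists.
Choose R3 and R8: together they cover Fir, Maple, Teak, Cedar, Ash — every station.
Total annual cost: 7 + 12 = 19.
No cover costs less than 19.

19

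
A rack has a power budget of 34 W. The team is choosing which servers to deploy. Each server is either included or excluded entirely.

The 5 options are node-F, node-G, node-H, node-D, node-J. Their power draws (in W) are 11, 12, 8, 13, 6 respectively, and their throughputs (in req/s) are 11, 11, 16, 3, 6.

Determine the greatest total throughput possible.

node-G + node-H + node-J: power draw 12 + 8 + 6 = 26 ≤ 34, throughput 11 + 16 + 6 = 33.
node-F + node-H + node-J: power draw 11 + 8 + 6 = 25 ≤ 34, throughput 11 + 16 + 6 = 33.
node-F + node-G + node-H: power draw 11 + 12 + 8 = 31 ≤ 34, throughput 11 + 11 + 16 = 38.
Best is node-F, node-G, and node-H with total throughput 38.

38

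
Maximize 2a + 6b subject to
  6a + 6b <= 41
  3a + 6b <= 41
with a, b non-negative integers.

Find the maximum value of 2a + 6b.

36

(a,b)=(0,6): 6·0+6·6=36≤41, 3·0+6·6=36≤41, objective 36.
(a,b)=(1,5): 6·1+6·5=36≤41, 3·1+6·5=33≤41, objective 32.
(a,b)=(0,5): 6·0+6·5=30≤41, 3·0+6·5=30≤41, objective 30.
The best lattice point is (0,6), giving 36.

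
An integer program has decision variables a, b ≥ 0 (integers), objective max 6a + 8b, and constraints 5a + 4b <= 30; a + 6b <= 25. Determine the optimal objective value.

42

Relaxing integrality, the LP optimum is 47.69 at (a,b) = (3.08, 3.65), which is not an integer point.
(a,b)=(3,3): 5·3+4·3=27≤30, 1·3+6·3=21≤25, objective 42.
(a,b)=(4,2): 5·4+4·2=28≤30, 1·4+6·2=16≤25, objective 40.
(a,b)=(2,3): 5·2+4·3=22≤30, 1·2+6·3=20≤25, objective 36.
(a,b)=(3,2): 5·3+4·2=23≤30, 1·3+6·2=15≤25, objective 34.
No feasible integer point exceeds 42.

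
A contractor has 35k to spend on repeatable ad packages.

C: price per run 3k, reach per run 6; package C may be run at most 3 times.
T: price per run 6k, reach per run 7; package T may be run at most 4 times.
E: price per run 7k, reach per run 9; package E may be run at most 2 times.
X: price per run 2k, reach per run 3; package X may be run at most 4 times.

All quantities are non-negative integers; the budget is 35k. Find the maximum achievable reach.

52

Take 3×C, 1×T, 2×E, and 3×X: price 35 ≤ 35, reach 3·6 + 1·7 + 2·9 + 3·3 = 52.
C has the best ratio (6/3) and is taken to its limit of 3; remaining capacity is filled optimally with the others.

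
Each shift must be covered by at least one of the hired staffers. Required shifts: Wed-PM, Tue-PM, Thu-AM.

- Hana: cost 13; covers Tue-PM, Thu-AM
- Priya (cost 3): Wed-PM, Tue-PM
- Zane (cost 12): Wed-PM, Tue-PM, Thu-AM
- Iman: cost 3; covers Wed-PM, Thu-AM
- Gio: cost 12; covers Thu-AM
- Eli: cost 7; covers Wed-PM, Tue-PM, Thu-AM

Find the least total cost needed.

6

This is a weighted set-cover instance.
Choose Priya and Iman: together they cover Wed-PM, Tue-PM, Thu-AM — every shift.
Total cost: 3 + 3 = 6.
No cover costs less than 6.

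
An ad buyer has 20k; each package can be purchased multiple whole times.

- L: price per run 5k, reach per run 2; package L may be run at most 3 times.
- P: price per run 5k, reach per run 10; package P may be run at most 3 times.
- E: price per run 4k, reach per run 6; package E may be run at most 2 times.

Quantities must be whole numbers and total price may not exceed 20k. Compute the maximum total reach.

P has the best ratio (10/5); taking only P gives at most 3×10 = 30 (stopped by the supply cap of 3).
Mixing does better — 3×P and 1×E: price 19 ≤ 20, reach 3·10 + 1·6 = 36.

36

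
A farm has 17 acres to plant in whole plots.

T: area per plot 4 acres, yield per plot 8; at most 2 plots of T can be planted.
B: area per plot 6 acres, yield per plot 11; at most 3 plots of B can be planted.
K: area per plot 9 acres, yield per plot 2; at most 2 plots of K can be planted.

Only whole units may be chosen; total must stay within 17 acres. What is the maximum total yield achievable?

30

2×T and 1×B: area 14 ≤ 17, yield 2·8 + 1·11 = 27.
1×T and 2×B: area 16 ≤ 17, yield 1·8 + 2·11 = 30.
Best is 30.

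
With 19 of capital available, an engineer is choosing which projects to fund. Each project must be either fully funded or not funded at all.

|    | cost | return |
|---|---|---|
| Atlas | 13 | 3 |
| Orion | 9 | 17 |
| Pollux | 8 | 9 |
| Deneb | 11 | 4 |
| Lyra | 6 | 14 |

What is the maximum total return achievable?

31

Allowing fractional choices, the relaxed optimum would be about 35.5, but projects are indivisible.
Pollux + Lyra: cost 8 + 6 = 14 ≤ 19, return 9 + 14 = 23.
Orion + Lyra: cost 9 + 6 = 15 ≤ 19, return 17 + 14 = 31.
Orion + Pollux: cost 9 + 8 = 17 ≤ 19, return 17 + 9 = 26.
Best is Orion and Lyra with total return 31.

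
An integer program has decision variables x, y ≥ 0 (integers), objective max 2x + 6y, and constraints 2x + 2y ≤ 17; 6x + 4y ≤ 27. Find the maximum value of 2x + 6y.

The continuous relaxation peaks at (0, 6.75) with value 40.50; rounding to a feasible lattice point costs some objective.
(x,y)=(0,6): 2·0+2·6=12≤17, 6·0+4·6=24≤27, objective 36.
(x,y)=(1,5): 2·1+2·5=12≤17, 6·1+4·5=26≤27, objective 32.
(x,y)=(0,5): 2·0+2·5=10≤17, 6·0+4·5=20≤27, objective 30.
No feasible integer point exceeds 36.

36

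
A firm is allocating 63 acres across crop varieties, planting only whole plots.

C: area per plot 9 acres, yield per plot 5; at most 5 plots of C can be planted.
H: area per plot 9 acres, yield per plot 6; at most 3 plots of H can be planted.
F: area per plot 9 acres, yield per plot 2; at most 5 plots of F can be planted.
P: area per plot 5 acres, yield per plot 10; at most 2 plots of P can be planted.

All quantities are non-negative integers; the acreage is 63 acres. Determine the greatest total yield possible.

48

2×C, 3×H, and 2×P: area 55 ≤ 63, yield 2·5 + 3·6 + 2·10 = 48.
3×C, 2×H, and 2×P: area 55 ≤ 63, yield 3·5 + 2·6 + 2·10 = 47.
Best is 48.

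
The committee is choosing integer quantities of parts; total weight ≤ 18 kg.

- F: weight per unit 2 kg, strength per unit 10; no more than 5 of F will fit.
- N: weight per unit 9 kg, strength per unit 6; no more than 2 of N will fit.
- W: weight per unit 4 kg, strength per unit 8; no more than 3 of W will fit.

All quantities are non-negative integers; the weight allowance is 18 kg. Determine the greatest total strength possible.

5×F and 1×W: weight 14 ≤ 18, strength 5·10 + 1·8 = 58.
5×F and 2×W: weight 18 ≤ 18, strength 5·10 + 2·8 = 66.
Best is 66.

66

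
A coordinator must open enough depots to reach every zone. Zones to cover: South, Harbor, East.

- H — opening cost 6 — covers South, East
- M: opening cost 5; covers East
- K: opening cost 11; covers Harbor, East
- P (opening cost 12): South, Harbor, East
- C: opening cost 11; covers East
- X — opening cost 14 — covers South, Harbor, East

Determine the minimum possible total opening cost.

12

This is an integer covering problem.
The greedy cost-per-new-zone heuristic would pick H and K for 17, but a cheaper cover exists.
P alone covers South, Harbor, East — every zone.
Total opening cost: 12.
No cover costs less than 12.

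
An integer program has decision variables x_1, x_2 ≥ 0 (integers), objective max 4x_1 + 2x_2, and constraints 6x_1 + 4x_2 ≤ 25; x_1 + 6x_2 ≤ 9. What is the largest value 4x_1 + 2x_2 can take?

16

Relaxing integrality, the LP optimum is 16.67 at (x_1,x_2) = (4.17, 0), which is not an integer point.
(x_1,x_2)=(4,0): 6·4+4·0=24≤25, 1·4+6·0=4≤9, objective 16.
(x_1,x_2)=(3,1): 6·3+4·1=22≤25, 1·3+6·1=9≤9, objective 14.
No feasible integer point exceeds 16.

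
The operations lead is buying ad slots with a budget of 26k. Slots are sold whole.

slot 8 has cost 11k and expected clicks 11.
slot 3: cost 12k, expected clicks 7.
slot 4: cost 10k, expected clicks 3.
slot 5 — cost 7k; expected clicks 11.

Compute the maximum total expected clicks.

22

Allowing fractional choices, the relaxed optimum would be about 26.7, but ad slots are indivisible.
slot 3 + slot 5: cost 12 + 7 = 19 ≤ 26, expected clicks 7 + 11 = 18.
slot 8 + slot 5: cost 11 + 7 = 18 ≤ 26, expected clicks 11 + 11 = 22.
slot 8 + slot 3: cost 11 + 12 = 23 ≤ 26, expected clicks 11 + 7 = 18.
Best is slot 8 and slot 5 with total expected clicks 22.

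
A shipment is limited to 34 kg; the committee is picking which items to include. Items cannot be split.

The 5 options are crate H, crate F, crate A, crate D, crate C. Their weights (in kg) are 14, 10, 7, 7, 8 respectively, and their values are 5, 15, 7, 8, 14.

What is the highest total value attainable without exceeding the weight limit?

44

crate F + crate A + crate C: weight 10 + 7 + 8 = 25 ≤ 34, value 15 + 7 + 14 = 36.
crate F + crate D + crate C: weight 10 + 7 + 8 = 25 ≤ 34, value 15 + 8 + 14 = 37.
crate F + crate A + crate D + crate C: weight 10 + 7 + 7 + 8 = 32 ≤ 34, value 15 + 7 + 8 + 14 = 44.
Best is crate F, crate A, crate D, and crate C with total value 44.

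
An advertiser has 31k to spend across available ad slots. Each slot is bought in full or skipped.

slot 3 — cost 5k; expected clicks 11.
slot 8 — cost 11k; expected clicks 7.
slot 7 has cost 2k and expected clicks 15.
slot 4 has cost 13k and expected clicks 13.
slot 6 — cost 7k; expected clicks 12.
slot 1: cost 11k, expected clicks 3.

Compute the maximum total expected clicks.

Take slot 3, slot 7, slot 4, and slot 6: cost 5 + 2 + 13 + 7 = 27 ≤ 31, expected clicks 11 + 15 + 13 + 12 = 51.
No other feasible combination does better.

51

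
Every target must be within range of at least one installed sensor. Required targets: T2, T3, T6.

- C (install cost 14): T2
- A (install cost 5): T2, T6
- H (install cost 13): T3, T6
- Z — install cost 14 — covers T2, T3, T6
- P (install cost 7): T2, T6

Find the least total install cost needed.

14

The greedy cost-per-new-target heuristic would pick A and H for 18, but a cheaper cover exists.
Z alone covers T2, T3, T6 — every target.
Total install cost: 14.
No cover costs less than 14.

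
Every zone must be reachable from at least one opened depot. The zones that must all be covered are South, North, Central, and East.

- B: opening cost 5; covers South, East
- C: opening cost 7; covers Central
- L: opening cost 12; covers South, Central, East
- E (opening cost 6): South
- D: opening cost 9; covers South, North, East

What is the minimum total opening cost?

This is a weighted set-cover instance.
The greedy cost-per-new-zone heuristic would pick B, C, and D for 21, but a cheaper cover exists.
Choose C and D: together they cover South, North, Central, East — every zone.
Total opening cost: 7 + 9 = 16.
No cover costs less than 16.

16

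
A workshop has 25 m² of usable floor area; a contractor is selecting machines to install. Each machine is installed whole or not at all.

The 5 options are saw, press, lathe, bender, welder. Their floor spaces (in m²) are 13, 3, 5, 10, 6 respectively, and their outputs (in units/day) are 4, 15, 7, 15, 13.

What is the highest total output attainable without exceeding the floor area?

Treat it as a binary knapsack problem.
Take press, lathe, bender, and welder: floor space 3 + 5 + 10 + 6 = 24 ≤ 25, output 15 + 7 + 15 + 13 = 50.
No other feasible combination does better.

50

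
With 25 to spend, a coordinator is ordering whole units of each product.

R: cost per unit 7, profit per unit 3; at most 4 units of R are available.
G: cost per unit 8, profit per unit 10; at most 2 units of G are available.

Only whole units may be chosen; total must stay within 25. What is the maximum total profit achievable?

23

This is a bounded integer knapsack.
2×G: cost 16 ≤ 25, profit 2·10 = 20.
1×R and 2×G: cost 23 ≤ 25, profit 1·3 + 2·10 = 23.
Best is 23.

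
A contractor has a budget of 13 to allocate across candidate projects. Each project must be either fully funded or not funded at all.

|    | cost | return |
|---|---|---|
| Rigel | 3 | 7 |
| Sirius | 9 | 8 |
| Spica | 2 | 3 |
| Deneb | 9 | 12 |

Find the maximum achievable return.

19

Treat it as a binary knapsack problem.
Take Rigel and Deneb: cost 3 + 9 = 12 ≤ 13, return 7 + 12 = 19.
No other feasible combination does better.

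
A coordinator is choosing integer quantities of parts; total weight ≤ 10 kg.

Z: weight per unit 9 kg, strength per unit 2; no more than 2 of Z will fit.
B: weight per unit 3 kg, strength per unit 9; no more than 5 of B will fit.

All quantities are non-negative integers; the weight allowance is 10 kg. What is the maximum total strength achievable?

Take 3×B: weight 9 ≤ 10, strength 3·9 = 27.
No other integer combination yields more.

27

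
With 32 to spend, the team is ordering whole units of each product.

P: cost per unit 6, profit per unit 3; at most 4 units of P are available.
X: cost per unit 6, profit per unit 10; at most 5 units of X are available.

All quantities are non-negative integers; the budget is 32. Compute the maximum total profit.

Take 5×X: cost 30 ≤ 32, profit 5·10 = 50.
X has the best ratio (10/6) and is taken to its limit of 5; remaining capacity is filled optimally with the others.

50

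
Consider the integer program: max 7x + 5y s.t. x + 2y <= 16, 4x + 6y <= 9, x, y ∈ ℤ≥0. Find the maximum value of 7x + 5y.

14

(x,y)=(2,0) is feasible, giving 14.
(x,y)=(1,0) is feasible, giving 7.
Maximum is 14 at (x,y)=(2,0).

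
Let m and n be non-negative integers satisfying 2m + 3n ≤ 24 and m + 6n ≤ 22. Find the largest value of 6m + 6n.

72

(m,n)=(12,0): 2·12+3·0=24≤24, 1·12+6·0=12≤22, objective 72.
(m,n)=(11,0): 2·11+3·0=22≤24, 1·11+6·0=11≤22, objective 66.
Maximum is 72 at (m,n)=(12,0).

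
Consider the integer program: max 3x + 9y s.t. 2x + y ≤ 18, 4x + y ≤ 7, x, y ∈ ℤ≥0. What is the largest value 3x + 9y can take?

63

(x,y)=(0,7): 2·0+1·7=7≤18, 4·0+1·7=7≤7, objective 63.
(x,y)=(0,6): 2·0+1·6=6≤18, 4·0+1·6=6≤7, objective 54.
The best lattice point is (0,7), giving 63.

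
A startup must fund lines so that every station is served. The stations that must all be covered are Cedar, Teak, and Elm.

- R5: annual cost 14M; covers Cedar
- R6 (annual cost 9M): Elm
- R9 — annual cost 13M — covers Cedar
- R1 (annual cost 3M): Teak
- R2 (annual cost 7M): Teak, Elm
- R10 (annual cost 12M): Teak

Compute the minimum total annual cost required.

The greedy cost-per-new-station heuristic would pick R1, R2, and R9 for 23, but a cheaper cover exists.
Choose R9 and R2: together they cover Cedar, Teak, Elm — every station.
Total annual cost: 13 + 7 = 20.
No cover costs less than 20.

20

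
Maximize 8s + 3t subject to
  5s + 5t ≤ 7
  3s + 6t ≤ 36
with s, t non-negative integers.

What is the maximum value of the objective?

8

The continuous relaxation peaks at (1.4, 0) with value 11.20; rounding to a feasible lattice point costs some objective.
(s,t)=(1,0): 5·1+5·0=5≤7, 3·1+6·0=3≤36, objective 8.
(s,t)=(0,1): 5·0+5·1=5≤7, 3·0+6·1=6≤36, objective 3.
The best lattice point is (1,0), giving 8.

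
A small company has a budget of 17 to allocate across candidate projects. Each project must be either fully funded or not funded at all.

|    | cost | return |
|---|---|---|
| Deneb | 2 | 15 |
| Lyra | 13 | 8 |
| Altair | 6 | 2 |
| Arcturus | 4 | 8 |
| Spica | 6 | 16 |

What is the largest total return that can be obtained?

39

Deneb + Spica: cost 2 + 6 = 8 ≤ 17, return 15 + 16 = 31.
Deneb + Arcturus + Spica: cost 2 + 4 + 6 = 12 ≤ 17, return 15 + 8 + 16 = 39.
Deneb + Altair + Spica: cost 2 + 6 + 6 = 14 ≤ 17, return 15 + 2 + 16 = 33.
Best is Deneb, Arcturus, and Spica with total return 39.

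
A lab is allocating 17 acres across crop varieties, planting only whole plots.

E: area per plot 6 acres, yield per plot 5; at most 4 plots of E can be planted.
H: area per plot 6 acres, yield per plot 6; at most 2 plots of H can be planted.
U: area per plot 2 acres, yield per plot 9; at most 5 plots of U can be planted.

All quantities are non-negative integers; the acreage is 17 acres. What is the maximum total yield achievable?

51

1×H and 5×U: area 16 ≤ 17, yield 1·6 + 5·9 = 51.
1×E and 5×U: area 16 ≤ 17, yield 1·5 + 5·9 = 50.
Best is 51.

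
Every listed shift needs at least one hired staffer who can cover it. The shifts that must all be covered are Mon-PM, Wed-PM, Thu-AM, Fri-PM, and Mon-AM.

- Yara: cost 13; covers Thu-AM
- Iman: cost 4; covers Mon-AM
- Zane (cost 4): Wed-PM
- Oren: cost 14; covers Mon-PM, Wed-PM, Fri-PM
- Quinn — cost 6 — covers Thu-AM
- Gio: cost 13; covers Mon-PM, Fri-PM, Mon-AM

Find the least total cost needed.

The greedy cost-per-new-shift heuristic would pick Iman, Zane, Quinn, and Gio for 27, but a cheaper cover exists.
Choose Zane, Quinn, and Gio: together they cover Mon-PM, Wed-PM, Thu-AM, Fri-PM, Mon-AM — every shift.
Total cost: 4 + 6 + 13 = 23.
No cover costs less than 23.

23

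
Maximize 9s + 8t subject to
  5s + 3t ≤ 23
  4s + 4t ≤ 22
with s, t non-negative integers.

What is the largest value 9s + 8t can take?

Relaxing integrality, the LP optimum is 47.25 at (s,t) = (3.25, 2.25), which is not an integer point.
(s,t)=(4,1): 5·4+3·1=23≤23, 4·4+4·1=20≤22, objective 44.
(s,t)=(3,2): 5·3+3·2=21≤23, 4·3+4·2=20≤22, objective 43.
(s,t)=(2,3): 5·2+3·3=19≤23, 4·2+4·3=20≤22, objective 42.
The best lattice point is (4,1), giving 44.

44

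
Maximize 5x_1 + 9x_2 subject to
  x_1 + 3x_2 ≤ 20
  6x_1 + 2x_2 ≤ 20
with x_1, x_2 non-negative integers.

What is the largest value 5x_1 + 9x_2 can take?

(x_1,x_2)=(1,6): 1·1+3·6=19≤20, 6·1+2·6=18≤20, objective 59.
(x_1,x_2)=(0,6): 1·0+3·6=18≤20, 6·0+2·6=12≤20, objective 54.
Maximum is 59 at (x_1,x_2)=(1,6).

59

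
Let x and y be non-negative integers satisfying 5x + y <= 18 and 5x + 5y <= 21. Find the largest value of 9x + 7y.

The continuous relaxation peaks at (3.45, 0.75) with value 36.30; rounding to a feasible lattice point costs some objective.
(x,y)=(3,1) is feasible, giving 34.
(x,y)=(2,2) is feasible, giving 32.
(x,y)=(3,0) is feasible, giving 27.
The best lattice point is (3,1), giving 34.

34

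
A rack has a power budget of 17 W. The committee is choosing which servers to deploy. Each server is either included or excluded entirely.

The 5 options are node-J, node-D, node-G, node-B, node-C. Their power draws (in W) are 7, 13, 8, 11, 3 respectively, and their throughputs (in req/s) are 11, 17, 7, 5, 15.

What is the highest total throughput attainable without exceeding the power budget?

Allowing fractional choices, the relaxed optimum would be about 35.2, but servers are indivisible.
node-D + node-C: power draw 13 + 3 = 16 ≤ 17, throughput 17 + 15 = 32.
node-J + node-C: power draw 7 + 3 = 10 ≤ 17, throughput 11 + 15 = 26.
node-G + node-C: power draw 8 + 3 = 11 ≤ 17, throughput 7 + 15 = 22.
Best is node-D and node-C with total throughput 32.

32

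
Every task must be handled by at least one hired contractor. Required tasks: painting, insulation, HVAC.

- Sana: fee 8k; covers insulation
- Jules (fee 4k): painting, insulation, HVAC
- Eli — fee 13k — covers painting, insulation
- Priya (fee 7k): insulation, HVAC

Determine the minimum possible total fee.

Jules alone covers painting, insulation, HVAC — every task.
Total fee: 4.
No cover costs less than 4.

4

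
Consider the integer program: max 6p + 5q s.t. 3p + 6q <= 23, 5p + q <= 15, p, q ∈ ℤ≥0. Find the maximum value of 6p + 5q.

The continuous relaxation peaks at (2.48, 2.59) with value 27.85; rounding to a feasible lattice point costs some objective.
(p,q)=(2,2): 3·2+6·2=18≤23, 5·2+1·2=12≤15, objective 22.
(p,q)=(1,3): 3·1+6·3=21≤23, 5·1+1·3=8≤15, objective 21.
The best lattice point is (2,2), giving 22.

22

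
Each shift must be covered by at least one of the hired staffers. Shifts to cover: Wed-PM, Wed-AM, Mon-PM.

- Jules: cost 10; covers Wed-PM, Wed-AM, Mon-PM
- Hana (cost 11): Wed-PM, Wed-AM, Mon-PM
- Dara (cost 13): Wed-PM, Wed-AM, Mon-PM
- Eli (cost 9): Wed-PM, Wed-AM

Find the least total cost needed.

Jules alone covers Wed-PM, Wed-AM, Mon-PM — every shift.
Total cost: 10.

10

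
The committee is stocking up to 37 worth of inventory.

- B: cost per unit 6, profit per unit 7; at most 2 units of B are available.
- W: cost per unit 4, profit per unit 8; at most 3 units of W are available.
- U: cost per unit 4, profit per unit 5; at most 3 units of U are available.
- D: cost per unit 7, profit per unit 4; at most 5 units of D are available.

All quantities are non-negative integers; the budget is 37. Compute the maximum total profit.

53

Take 2×B, 3×W, and 3×U: cost 36 ≤ 37, profit 2·7 + 3·8 + 3·5 = 53.
W has the best ratio (8/4) and is taken to its limit of 3; remaining capacity is filled optimally with the others.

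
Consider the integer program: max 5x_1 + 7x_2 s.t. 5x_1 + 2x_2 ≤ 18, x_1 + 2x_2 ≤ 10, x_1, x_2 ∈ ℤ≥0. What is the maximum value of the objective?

38

(x_1,x_2)=(2,4): 5·2+2·4=18≤18, 1·2+2·4=10≤10, objective 38.
(x_1,x_2)=(1,4): 5·1+2·4=13≤18, 1·1+2·4=9≤10, objective 33.
(x_1,x_2)=(2,3): 5·2+2·3=16≤18, 1·2+2·3=8≤10, objective 31.
No feasible integer point exceeds 38.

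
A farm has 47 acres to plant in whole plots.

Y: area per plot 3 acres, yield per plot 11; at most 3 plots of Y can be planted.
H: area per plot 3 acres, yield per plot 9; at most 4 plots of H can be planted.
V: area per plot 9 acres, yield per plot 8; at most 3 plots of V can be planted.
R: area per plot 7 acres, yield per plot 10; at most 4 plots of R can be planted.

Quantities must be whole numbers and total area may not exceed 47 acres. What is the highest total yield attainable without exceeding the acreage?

100

This is a bounded integer knapsack.
Take 3×Y, 3×H, and 4×R: area 46 ≤ 47, yield 3·11 + 3·9 + 4·10 = 100.
Y has the best ratio (11/3) and is taken to its limit of 3; remaining capacity is filled optimally with the others.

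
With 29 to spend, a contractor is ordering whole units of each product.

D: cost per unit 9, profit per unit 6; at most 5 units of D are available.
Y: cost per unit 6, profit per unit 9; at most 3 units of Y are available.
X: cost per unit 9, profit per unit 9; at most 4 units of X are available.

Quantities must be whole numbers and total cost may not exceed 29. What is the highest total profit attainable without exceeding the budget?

36

Take 3×Y and 1×X: cost 27 ≤ 29, profit 3·9 + 1·9 = 36.
Y has the best ratio (9/6) and is taken to its limit of 3; remaining capacity is filled optimally with the others.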